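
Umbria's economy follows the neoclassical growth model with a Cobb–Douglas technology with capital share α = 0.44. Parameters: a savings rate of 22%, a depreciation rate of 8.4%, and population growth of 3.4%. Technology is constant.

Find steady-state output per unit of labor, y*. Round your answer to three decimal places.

At the steady state, Δk = 0, so s·k^α = (n + δ)·k.
Rearranging, k^(1−α) = s / (n + δ).
k^0.56 = 0.22 / (0.034 + 0.084) = 0.22 / 0.118 = 1.8644
k* = 1.8644^(1/0.56) ≈ 3.0416
y* = (k*)^α = 3.0416^0.44 ≈ 1.6314

y* = 1.631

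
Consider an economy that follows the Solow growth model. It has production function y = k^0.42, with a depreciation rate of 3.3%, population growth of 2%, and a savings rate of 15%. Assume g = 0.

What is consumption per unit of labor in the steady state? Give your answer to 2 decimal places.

c* = 1.81

In steady state, investment equals break-even investment: s·k^α = (n + δ)·k.
Rearranging, k^(1−α) = s / (n + δ).
k^0.58 = 0.15 / (0.020 + 0.033) = 0.15 / 0.053 = 2.8302
k* = 2.8302^(1/0.58) ≈ 6.0117
y* = (k*)^α = 6.0117^0.42 ≈ 2.1241
c* = (1 − s)·y* = (1 − 0.15) × 2.1241 ≈ 1.8055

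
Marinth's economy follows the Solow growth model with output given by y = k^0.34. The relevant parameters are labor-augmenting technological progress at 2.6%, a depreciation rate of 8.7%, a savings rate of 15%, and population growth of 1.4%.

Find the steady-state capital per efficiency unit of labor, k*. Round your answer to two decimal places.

k* ≈ 1.29

In steady state, investment equals break-even investment: s·k^α = (n + g + δ)·k.
Rearranging, k^(1−α) = s / (n + g + δ).
k^0.66 = 0.15 / (0.014 + 0.026 + 0.087) = 0.15 / 0.127 = 1.1811
k* = 1.1811^(1/0.66) ≈ 1.2868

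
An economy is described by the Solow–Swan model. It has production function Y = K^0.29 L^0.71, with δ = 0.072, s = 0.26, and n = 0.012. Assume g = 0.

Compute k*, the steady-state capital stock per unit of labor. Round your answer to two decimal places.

In steady state, investment equals break-even investment: s·k^α = (n + δ)·k.
Rearranging, k^(1−α) = s / (n + δ).
k^0.71 = 0.26 / (0.012 + 0.072) = 0.26 / 0.084 = 3.0952
k* = 3.0952^(1/0.71) ≈ 4.9103

k* = 4.91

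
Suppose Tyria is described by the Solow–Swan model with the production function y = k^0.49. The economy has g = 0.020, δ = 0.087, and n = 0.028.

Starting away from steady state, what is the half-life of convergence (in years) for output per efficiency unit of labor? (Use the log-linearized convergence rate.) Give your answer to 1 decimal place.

about 10.1 years

Near the steady state the convergence rate is λ = (1 − α)(n + g + δ).
λ = (1 − 0.49) × 0.135 = 0.51 × 0.135 = 0.06885
Half-life = ln 2 / λ = 0.6931 / 0.06885 ≈ 10.07 years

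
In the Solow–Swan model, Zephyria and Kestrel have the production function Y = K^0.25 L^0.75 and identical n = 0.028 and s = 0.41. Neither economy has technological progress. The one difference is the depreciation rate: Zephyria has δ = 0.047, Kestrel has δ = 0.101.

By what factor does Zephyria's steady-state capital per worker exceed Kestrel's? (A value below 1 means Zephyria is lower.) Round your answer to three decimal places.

Steady-state k* = [s/(n + δ)]^(1/(1−α)), so the ratio is [ (s_Z/(n + δ)_Z) / (s_K/(n + δ)_K) ]^1.3333.
s_Z/(n + δ)_Z = 0.41/0.075 = 5.4667; s_K/(n + δ)_K = 0.41/0.129 = 3.1783.
Ratio = (5.4667/3.1783)^1.3333 = 1.7200^1.3333 ≈ 2.0608

k*_Z / k*_K ≈ 2.061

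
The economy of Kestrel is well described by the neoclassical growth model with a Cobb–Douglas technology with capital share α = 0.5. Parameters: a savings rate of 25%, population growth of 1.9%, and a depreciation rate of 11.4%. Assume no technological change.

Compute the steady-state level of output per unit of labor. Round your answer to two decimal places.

At the steady state, Δk = 0, so s·k^α = (n + δ)·k.
Rearranging, k^(1−α) = s / (n + δ).
k^0.5 = 0.25 / (0.019 + 0.114) = 0.25 / 0.133 = 1.8797
k* = 1.8797^(1/0.5) ≈ 3.5333
y* = (k*)^α = 3.5333^0.5 ≈ 1.8797

y* ≈ 1.88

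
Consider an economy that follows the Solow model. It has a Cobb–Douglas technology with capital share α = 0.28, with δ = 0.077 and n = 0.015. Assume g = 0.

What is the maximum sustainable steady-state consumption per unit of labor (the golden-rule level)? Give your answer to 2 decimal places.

c_gold ≈ 1.11

At the golden rule, f'(k) = n + δ, so α·k^(α−1) = n + δ and k_gold = (α/(n + δ))^(1/(1−α)).
k_gold = (0.28/0.092)^(1/0.72) = 3.0435^1.3889 ≈ 4.6920
c_gold = f(k_gold) − (n + δ)·k_gold = 1.5416 − 0.092×4.6920 ≈ 1.1099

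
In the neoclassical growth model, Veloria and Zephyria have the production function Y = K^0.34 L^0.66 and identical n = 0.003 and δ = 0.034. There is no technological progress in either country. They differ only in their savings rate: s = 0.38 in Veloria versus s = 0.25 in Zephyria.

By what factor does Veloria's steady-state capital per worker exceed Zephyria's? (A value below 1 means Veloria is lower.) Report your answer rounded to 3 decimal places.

Steady-state k* = [s/(n + δ)]^(1/(1−α)), so the ratio is [ (s_V/(n + δ)_V) / (s_Z/(n + δ)_Z) ]^1.5152.
s_V/(n + δ)_V = 0.38/0.037 = 10.2703; s_Z/(n + δ)_Z = 0.25/0.037 = 6.7568.
Ratio = (10.2703/6.7568)^1.5152 = 1.5200^1.5152 ≈ 1.8859

ratio ≈ 1.886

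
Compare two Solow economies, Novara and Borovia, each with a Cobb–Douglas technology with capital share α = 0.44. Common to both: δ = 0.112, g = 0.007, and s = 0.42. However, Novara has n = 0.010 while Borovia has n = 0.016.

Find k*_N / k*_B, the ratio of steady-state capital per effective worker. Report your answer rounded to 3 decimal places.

Steady-state k* = [s/(n + g + δ)]^(1/(1−α)), so the ratio is [ (s_N/(n + g + δ)_N) / (s_B/(n + g + δ)_B) ]^1.7857.
s_N/(n + g + δ)_N = 0.42/0.129 = 3.2558; s_B/(n + g + δ)_B = 0.42/0.135 = 3.1111.
Ratio = (3.2558/3.1111)^1.7857 = 1.0465^1.7857 ≈ 1.0845

ratio ≈ 1.085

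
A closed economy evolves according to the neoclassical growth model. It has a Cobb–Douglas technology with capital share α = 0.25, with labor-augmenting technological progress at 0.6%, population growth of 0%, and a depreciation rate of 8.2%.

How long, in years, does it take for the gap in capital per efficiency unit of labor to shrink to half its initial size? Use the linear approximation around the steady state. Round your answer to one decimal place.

t_½ ≈ 10.5 years

Near the steady state the convergence rate is λ = (1 − α)(n + g + δ).
λ = (1 − 0.25) × 0.088 = 0.75 × 0.088 = 0.0660
Half-life = ln 2 / λ = 0.6931 / 0.0660 ≈ 10.50 years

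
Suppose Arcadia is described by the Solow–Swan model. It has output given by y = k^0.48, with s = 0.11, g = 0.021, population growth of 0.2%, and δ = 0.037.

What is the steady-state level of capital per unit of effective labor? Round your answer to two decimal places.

k* = 3.21

At the steady state, Δk = 0, so s·k^α = (n + g + δ)·k.
Dividing both sides by k: k^(1−α) = s / (n + g + δ).
k^0.52 = 0.11 / (0.002 + 0.021 + 0.037) = 0.11 / 0.060 = 1.8333
k* = 1.8333^(1/0.52) ≈ 3.2079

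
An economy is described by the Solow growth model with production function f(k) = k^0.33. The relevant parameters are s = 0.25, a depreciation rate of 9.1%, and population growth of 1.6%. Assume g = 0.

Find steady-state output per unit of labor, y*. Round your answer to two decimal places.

Steady state requires s·f(k) = (n + δ)·k, i.e. s·k^α = (n + δ)·k.
Rearranging, k^(1−α) = s / (n + δ).
k^0.67 = 0.25 / (0.016 + 0.091) = 0.25 / 0.107 = 2.3364
k* = 2.3364^(1/0.67) ≈ 3.5487
y* = (k*)^α = 3.5487^0.33 ≈ 1.5189

y* ≈ 1.52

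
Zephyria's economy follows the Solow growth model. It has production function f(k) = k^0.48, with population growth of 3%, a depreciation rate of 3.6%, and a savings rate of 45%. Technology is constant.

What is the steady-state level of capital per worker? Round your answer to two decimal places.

In steady state, investment equals break-even investment: s·k^α = (n + δ)·k.
Rearranging, k^(1−α) = s / (n + δ).
k^0.52 = 0.45 / (0.030 + 0.036) = 0.45 / 0.066 = 6.8182
k* = 6.8182^(1/0.52) ≈ 40.1062

k* ≈ 40.11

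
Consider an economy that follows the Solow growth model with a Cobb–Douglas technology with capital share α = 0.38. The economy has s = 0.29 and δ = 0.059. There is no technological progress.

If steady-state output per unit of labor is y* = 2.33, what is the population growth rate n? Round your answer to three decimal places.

n ≈ 0.014

Steady state requires s·f(k) = (n + δ)·k, i.e. s·k^α = (n + δ)·k.
Since y* = [s/(n + δ)]^(α/(1−α)), we have s/(n + δ) = (y*)^((1−α)/α) = 2.33^1.6316 = 3.9754.
Therefore n + δ = s / 3.9754 = 0.29 / 3.9754 = 0.0729, so n = 0.0729 − 0.059 = 0.0139.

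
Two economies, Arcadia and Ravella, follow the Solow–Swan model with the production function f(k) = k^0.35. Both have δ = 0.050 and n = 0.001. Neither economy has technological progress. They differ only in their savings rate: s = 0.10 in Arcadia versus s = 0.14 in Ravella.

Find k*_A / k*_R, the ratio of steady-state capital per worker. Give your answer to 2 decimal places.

k*_A / k*_R ≈ 0.60

Steady-state k* = [s/(n + δ)]^(1/(1−α)), so the ratio is [ (s_A/(n + δ)_A) / (s_R/(n + δ)_R) ]^1.5385.
s_A/(n + δ)_A = 0.10/0.051 = 1.9608; s_R/(n + δ)_R = 0.14/0.051 = 2.7451.
Ratio = (1.9608/2.7451)^1.5385 = 0.7143^1.5385 ≈ 0.5959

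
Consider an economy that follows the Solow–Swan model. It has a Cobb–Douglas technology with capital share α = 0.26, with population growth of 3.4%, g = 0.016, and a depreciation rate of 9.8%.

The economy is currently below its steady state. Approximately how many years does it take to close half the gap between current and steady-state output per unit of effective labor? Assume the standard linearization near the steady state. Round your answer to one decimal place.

t_½ ≈ 6.3 years

Near the steady state the convergence rate is λ = (1 − α)(n + g + δ).
λ = (1 − 0.26) × 0.148 = 0.74 × 0.148 = 0.10952
Half-life = ln 2 / λ = 0.6931 / 0.10952 ≈ 6.33 years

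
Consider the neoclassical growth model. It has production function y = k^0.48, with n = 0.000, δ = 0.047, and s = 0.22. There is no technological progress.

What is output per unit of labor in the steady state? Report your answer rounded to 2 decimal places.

At the steady state, Δk = 0, so s·k^α = (n + δ)·k.
Dividing both sides by k: k^(1−α) = s / (n + δ).
k^0.52 = 0.22 / (0.000 + 0.047) = 0.22 / 0.047 = 4.6809
k* = 4.6809^(1/0.52) ≈ 19.4579
y* = (k*)^α = 19.4579^0.48 ≈ 4.1569

y* = 4.16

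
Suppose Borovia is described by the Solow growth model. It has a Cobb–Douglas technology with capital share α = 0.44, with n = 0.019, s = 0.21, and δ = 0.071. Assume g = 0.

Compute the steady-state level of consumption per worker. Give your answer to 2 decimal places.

In steady state, investment equals break-even investment: s·k^α = (n + δ)·k.
Rearranging, k^(1−α) = s / (n + δ).
k^0.56 = 0.21 / (0.019 + 0.071) = 0.21 / 0.090 = 2.3333
k* = 2.3333^(1/0.56) ≈ 4.5404
y* = (k*)^α = 4.5404^0.44 ≈ 1.9459
c* = (1 − s)·y* = (1 − 0.21) × 1.9459 ≈ 1.5373

c* ≈ 1.54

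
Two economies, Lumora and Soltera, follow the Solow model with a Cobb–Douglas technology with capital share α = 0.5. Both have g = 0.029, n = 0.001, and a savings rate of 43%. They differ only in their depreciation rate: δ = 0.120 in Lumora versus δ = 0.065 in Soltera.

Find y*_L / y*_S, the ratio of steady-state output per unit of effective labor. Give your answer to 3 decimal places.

Steady-state y* = [s/(n + g + δ)]^(α/(1−α)), so the ratio is [ (s_L/(n + g + δ)_L) / (s_S/(n + g + δ)_S) ]^1.
s_L/(n + g + δ)_L = 0.43/0.150 = 2.8667; s_S/(n + g + δ)_S = 0.43/0.095 = 4.5263.
Ratio = (2.8667/4.5263)^1 = 0.6333^1 ≈ 0.6333

y*_L / y*_S ≈ 0.633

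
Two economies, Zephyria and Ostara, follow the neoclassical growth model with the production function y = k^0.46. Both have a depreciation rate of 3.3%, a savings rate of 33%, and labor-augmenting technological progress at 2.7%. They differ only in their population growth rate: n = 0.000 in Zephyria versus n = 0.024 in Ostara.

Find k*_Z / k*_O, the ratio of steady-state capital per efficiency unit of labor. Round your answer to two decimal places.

k*_Z / k*_O ≈ 1.86

Steady-state k* = [s/(n + g + δ)]^(1/(1−α)), so the ratio is [ (s_Z/(n + g + δ)_Z) / (s_O/(n + g + δ)_O) ]^1.8519.
s_Z/(n + g + δ)_Z = 0.33/0.060 = 5.5000; s_O/(n + g + δ)_O = 0.33/0.084 = 3.9286.
Ratio = (5.5000/3.9286)^1.8519 = 1.4000^1.8519 ≈ 1.8647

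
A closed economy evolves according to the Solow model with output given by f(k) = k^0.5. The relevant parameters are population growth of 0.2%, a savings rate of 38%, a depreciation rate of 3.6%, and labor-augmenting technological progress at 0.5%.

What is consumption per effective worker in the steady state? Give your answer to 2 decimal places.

In steady state, investment equals break-even investment: s·k^α = (n + g + δ)·k.
Dividing both sides by k: k^(1−α) = s / (n + g + δ).
k^0.5 = 0.38 / (0.002 + 0.005 + 0.036) = 0.38 / 0.043 = 8.8372
k* = 8.8372^(1/0.5) ≈ 78.0961
y* = (k*)^α = 78.0961^0.5 ≈ 8.8372
c* = (1 − s)·y* = (1 − 0.38) × 8.8372 ≈ 5.4791

c* = 5.48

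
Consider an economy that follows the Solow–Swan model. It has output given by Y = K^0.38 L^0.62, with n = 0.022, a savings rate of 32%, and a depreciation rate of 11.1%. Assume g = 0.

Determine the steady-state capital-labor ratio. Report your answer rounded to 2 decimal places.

In steady state, investment equals break-even investment: s·k^α = (n + δ)·k.
Rearranging, k^(1−α) = s / (n + δ).
k^0.62 = 0.32 / (0.022 + 0.111) = 0.32 / 0.133 = 2.4060
k* = 2.4060^(1/0.62) ≈ 4.1209

k* ≈ 4.12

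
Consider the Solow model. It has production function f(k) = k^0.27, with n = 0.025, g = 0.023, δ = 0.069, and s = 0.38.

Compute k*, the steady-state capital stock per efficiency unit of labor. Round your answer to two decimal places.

In steady state, investment equals break-even investment: s·k^α = (n + g + δ)·k.
Dividing both sides by k: k^(1−α) = s / (n + g + δ).
k^0.73 = 0.38 / (0.025 + 0.023 + 0.069) = 0.38 / 0.117 = 3.2479
k* = 3.2479^(1/0.73) ≈ 5.0214

k* ≈ 5.02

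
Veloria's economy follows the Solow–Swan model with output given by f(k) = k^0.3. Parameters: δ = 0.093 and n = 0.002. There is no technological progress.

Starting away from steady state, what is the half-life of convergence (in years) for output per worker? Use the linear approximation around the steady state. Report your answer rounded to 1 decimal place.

Near the steady state the convergence rate is λ = (1 − α)(n + δ).
λ = (1 − 0.3) × 0.095 = 0.7 × 0.095 = 0.0665
Half-life = ln 2 / λ = 0.6931 / 0.0665 ≈ 10.42 years

about 10.4 years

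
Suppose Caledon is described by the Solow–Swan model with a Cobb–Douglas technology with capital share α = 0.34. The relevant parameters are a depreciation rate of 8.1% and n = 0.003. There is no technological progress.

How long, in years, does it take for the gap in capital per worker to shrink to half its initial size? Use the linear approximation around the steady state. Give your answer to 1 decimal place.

Near the steady state the convergence rate is λ = (1 − α)(n + δ).
λ = (1 − 0.34) × 0.084 = 0.66 × 0.084 = 0.05544
Half-life = ln 2 / λ = 0.6931 / 0.05544 ≈ 12.50 years

about 12.5 years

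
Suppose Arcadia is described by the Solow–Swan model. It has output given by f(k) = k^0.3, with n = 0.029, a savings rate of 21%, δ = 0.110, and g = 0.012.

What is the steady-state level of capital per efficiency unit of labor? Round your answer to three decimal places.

At the steady state, Δk = 0, so s·k^α = (n + g + δ)·k.
Dividing both sides by k: k^(1−α) = s / (n + g + δ).
k^0.7 = 0.21 / (0.029 + 0.012 + 0.110) = 0.21 / 0.151 = 1.3907
k* = 1.3907^(1/0.7) ≈ 1.6018

k* ≈ 1.602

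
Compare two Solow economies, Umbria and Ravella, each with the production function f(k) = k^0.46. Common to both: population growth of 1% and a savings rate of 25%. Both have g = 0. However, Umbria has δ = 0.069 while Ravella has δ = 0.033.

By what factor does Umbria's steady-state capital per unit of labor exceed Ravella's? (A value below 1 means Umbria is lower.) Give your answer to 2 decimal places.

Steady-state k* = [s/(n + δ)]^(1/(1−α)), so the ratio is [ (s_U/(n + δ)_U) / (s_R/(n + δ)_R) ]^1.8519.
s_U/(n + δ)_U = 0.25/0.079 = 3.1646; s_R/(n + δ)_R = 0.25/0.043 = 5.8140.
Ratio = (3.1646/5.8140)^1.8519 = 0.5443^1.8519 ≈ 0.3242

ratio ≈ 0.32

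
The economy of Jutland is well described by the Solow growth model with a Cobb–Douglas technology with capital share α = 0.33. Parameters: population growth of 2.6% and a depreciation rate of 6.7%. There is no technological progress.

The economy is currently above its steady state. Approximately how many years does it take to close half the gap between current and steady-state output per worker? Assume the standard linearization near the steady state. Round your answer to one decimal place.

about 11.1 years

Near the steady state the convergence rate is λ = (1 − α)(n + δ).
λ = (1 − 0.33) × 0.093 = 0.67 × 0.093 = 0.06231
Half-life = ln 2 / λ = 0.6931 / 0.06231 ≈ 11.12 years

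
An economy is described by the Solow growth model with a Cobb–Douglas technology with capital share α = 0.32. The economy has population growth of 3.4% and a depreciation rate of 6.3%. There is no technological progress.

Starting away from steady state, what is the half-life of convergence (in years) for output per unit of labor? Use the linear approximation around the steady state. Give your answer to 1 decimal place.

Near the steady state the convergence rate is λ = (1 − α)(n + δ).
λ = (1 − 0.32) × 0.097 = 0.68 × 0.097 = 0.06596
Half-life = ln 2 / λ = 0.6931 / 0.06596 ≈ 10.51 years

half-life ≈ 10.5 years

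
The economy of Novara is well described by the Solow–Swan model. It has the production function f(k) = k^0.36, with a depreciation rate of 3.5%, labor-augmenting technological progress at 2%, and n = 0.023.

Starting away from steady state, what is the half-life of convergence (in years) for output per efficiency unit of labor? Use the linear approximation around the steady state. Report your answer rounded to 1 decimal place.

Near the steady state the convergence rate is λ = (1 − α)(n + g + δ).
λ = (1 − 0.36) × 0.078 = 0.64 × 0.078 = 0.04992
Half-life = ln 2 / λ = 0.6931 / 0.04992 ≈ 13.88 years

about 13.9 years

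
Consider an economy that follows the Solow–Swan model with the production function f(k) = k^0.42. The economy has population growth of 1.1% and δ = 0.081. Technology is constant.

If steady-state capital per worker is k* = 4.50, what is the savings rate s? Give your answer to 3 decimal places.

Steady state requires s·f(k) = (n + δ)·k, i.e. s·k^α = (n + δ)·k.
So s / (n + δ) = (k*)^(1−α) = 4.50^0.58 = 2.3926.
Therefore s = 2.3926 × (n + δ) = 2.3926 × 0.092 = 0.2201.

s ≈ 0.220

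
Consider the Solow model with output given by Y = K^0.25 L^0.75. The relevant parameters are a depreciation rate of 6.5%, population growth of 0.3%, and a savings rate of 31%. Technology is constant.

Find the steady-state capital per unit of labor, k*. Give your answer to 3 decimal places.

Steady state requires s·f(k) = (n + δ)·k, i.e. s·k^α = (n + δ)·k.
Rearranging, k^(1−α) = s / (n + δ).
k^0.75 = 0.31 / (0.003 + 0.065) = 0.31 / 0.068 = 4.5588
k* = 4.5588^(1/0.75) ≈ 7.5591

k* = 7.559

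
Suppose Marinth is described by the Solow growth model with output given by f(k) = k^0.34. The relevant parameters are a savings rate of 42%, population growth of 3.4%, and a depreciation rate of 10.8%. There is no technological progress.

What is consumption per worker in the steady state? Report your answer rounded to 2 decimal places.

Steady state requires s·f(k) = (n + δ)·k, i.e. s·k^α = (n + δ)·k.
Rearranging, k^(1−α) = s / (n + δ).
k^0.66 = 0.42 / (0.034 + 0.108) = 0.42 / 0.142 = 2.9577
k* = 2.9577^(1/0.66) ≈ 5.1709
y* = (k*)^α = 5.1709^0.34 ≈ 1.7483
c* = (1 − s)·y* = (1 − 0.42) × 1.7483 ≈ 1.0140

c* ≈ 1.01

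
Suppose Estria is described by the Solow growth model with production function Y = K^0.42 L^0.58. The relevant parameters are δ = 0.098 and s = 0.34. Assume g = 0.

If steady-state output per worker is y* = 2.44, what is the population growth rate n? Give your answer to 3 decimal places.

n ≈ 0.001

At the steady state, Δk = 0, so s·k^α = (n + δ)·k.
Since y* = [s/(n + δ)]^(α/(1−α)), we have s/(n + δ) = (y*)^((1−α)/α) = 2.44^1.381 = 3.4276.
Therefore n + δ = s / 3.4276 = 0.34 / 3.4276 = 0.0992, so n = 0.0992 − 0.098 = 0.0012.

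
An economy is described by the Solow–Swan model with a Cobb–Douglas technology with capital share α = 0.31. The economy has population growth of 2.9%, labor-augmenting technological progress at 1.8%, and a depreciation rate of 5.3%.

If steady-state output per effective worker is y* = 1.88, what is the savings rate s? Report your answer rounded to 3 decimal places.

At the steady state, Δk = 0, so s·k^α = (n + g + δ)·k.
Since y* = [s/(n + g + δ)]^(α/(1−α)), we have s/(n + g + δ) = (y*)^((1−α)/α) = 1.88^2.2258 = 4.0759.
Therefore s = 4.0759 × (n + g + δ) = 4.0759 × 0.100 = 0.4076.

s ≈ 0.408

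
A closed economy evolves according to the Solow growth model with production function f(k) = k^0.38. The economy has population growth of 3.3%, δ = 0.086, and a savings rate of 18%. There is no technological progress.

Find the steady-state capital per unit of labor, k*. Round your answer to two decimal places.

In steady state, investment equals break-even investment: s·k^α = (n + δ)·k.
Rearranging, k^(1−α) = s / (n + δ).
k^0.62 = 0.18 / (0.033 + 0.086) = 0.18 / 0.119 = 1.5126
k* = 1.5126^(1/0.62) ≈ 1.9493

k* ≈ 1.95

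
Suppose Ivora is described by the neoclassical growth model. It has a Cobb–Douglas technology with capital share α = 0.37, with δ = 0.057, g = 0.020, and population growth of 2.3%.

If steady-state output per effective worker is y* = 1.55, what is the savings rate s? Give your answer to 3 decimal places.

s ≈ 0.211

Steady state requires s·f(k) = (n + g + δ)·k, i.e. s·k^α = (n + g + δ)·k.
Since y* = [s/(n + g + δ)]^(α/(1−α)), we have s/(n + g + δ) = (y*)^((1−α)/α) = 1.55^1.7027 = 2.1090.
Therefore s = 2.1090 × (n + g + δ) = 2.1090 × 0.100 = 0.2109.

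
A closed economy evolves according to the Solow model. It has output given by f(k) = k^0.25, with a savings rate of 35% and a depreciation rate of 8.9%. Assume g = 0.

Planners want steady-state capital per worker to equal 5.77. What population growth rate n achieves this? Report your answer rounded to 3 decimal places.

n ≈ 0.005

At the steady state, Δk = 0, so s·k^α = (n + δ)·k.
So s / (n + δ) = (k*)^(1−α) = 5.77^0.75 = 3.7229.
Therefore n + δ = s / 3.7229 = 0.35 / 3.7229 = 0.0940, so n = 0.0940 − 0.089 = 0.0050.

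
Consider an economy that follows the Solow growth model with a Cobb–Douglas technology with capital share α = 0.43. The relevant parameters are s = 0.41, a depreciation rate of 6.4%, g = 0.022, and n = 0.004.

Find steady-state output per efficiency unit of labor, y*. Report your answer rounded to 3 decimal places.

y* = 3.139

At the steady state, Δk = 0, so s·k^α = (n + g + δ)·k.
Rearranging, k^(1−α) = s / (n + g + δ).
k^0.57 = 0.41 / (0.004 + 0.022 + 0.064) = 0.41 / 0.090 = 4.5556
k* = 4.5556^(1/0.57) ≈ 14.3002
y* = (k*)^α = 14.3002^0.43 ≈ 3.1390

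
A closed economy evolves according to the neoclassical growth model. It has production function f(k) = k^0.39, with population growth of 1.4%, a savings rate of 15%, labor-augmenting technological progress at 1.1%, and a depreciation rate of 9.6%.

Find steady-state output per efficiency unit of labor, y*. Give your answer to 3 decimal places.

y* ≈ 1.147

At the steady state, Δk = 0, so s·k^α = (n + g + δ)·k.
Rearranging, k^(1−α) = s / (n + g + δ).
k^0.61 = 0.15 / (0.014 + 0.011 + 0.096) = 0.15 / 0.121 = 1.2397
k* = 1.2397^(1/0.61) ≈ 1.4223
y* = (k*)^α = 1.4223^0.39 ≈ 1.1473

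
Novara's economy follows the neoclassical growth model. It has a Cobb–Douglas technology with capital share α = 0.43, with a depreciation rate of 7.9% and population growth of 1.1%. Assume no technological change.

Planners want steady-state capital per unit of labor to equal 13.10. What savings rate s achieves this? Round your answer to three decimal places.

s ≈ 0.390

At the steady state, Δk = 0, so s·k^α = (n + δ)·k.
So s / (n + δ) = (k*)^(1−α) = 13.10^0.57 = 4.3336.
Therefore s = 4.3336 × (n + δ) = 4.3336 × 0.090 = 0.3900.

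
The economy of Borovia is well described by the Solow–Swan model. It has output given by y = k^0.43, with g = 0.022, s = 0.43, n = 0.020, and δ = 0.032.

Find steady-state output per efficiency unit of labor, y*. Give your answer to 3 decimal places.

y* = 3.772

At the steady state, Δk = 0, so s·k^α = (n + g + δ)·k.
Rearranging, k^(1−α) = s / (n + g + δ).
k^0.57 = 0.43 / (0.020 + 0.022 + 0.032) = 0.43 / 0.074 = 5.8108
k* = 5.8108^(1/0.57) ≈ 21.9162
y* = (k*)^α = 21.9162^0.43 ≈ 3.7716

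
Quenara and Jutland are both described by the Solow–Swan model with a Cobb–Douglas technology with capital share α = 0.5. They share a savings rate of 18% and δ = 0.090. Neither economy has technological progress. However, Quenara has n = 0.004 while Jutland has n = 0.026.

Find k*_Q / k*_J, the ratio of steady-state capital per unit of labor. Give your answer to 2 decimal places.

Steady-state k* = [s/(n + δ)]^(1/(1−α)), so the ratio is [ (s_Q/(n + δ)_Q) / (s_J/(n + δ)_J) ]^2.
s_Q/(n + δ)_Q = 0.18/0.094 = 1.9149; s_J/(n + δ)_J = 0.18/0.116 = 1.5517.
Ratio = (1.9149/1.5517)^2 = 1.2341^2 ≈ 1.5230

k*_Q / k*_J ≈ 1.52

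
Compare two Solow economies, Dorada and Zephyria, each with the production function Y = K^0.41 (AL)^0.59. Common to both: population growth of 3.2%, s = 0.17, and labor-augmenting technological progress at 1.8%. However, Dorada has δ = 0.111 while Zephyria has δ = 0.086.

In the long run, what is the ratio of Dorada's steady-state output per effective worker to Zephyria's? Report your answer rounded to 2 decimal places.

Steady-state y* = [s/(n + g + δ)]^(α/(1−α)), so the ratio is [ (s_D/(n + g + δ)_D) / (s_Z/(n + g + δ)_Z) ]^0.6949.
s_D/(n + g + δ)_D = 0.17/0.161 = 1.0559; s_Z/(n + g + δ)_Z = 0.17/0.136 = 1.2500.
Ratio = (1.0559/1.2500)^0.6949 = 0.8447^0.6949 ≈ 0.8893

ratio ≈ 0.89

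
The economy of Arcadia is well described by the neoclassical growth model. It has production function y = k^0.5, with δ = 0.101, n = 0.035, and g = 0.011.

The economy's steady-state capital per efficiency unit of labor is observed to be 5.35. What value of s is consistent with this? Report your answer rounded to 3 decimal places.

s ≈ 0.340

Steady state requires s·f(k) = (n + g + δ)·k, i.e. s·k^α = (n + g + δ)·k.
So s / (n + g + δ) = (k*)^(1−α) = 5.35^0.5 = 2.3130.
Therefore s = 2.3130 × (n + g + δ) = 2.3130 × 0.147 = 0.3400.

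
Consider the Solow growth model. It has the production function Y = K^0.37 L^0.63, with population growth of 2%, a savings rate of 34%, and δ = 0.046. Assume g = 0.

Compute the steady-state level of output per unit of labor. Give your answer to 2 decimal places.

In steady state, investment equals break-even investment: s·k^α = (n + δ)·k.
Dividing both sides by k: k^(1−α) = s / (n + δ).
k^0.63 = 0.34 / (0.020 + 0.046) = 0.34 / 0.066 = 5.1515
k* = 5.1515^(1/0.63) ≈ 13.4913
y* = (k*)^α = 13.4913^0.37 ≈ 2.6189

y* ≈ 2.62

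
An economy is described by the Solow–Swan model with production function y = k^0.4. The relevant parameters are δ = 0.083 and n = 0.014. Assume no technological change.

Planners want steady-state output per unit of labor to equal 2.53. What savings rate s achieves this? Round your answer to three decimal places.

In steady state, investment equals break-even investment: s·k^α = (n + δ)·k.
Since y* = [s/(n + δ)]^(α/(1−α)), we have s/(n + δ) = (y*)^((1−α)/α) = 2.53^1.5 = 4.0242.
Therefore s = 4.0242 × (n + δ) = 4.0242 × 0.097 = 0.3903.

s ≈ 0.390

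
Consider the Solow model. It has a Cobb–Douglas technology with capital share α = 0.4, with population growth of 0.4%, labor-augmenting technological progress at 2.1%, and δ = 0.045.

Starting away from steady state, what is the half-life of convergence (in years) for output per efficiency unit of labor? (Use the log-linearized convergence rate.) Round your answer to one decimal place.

Near the steady state the convergence rate is λ = (1 − α)(n + g + δ).
λ = (1 − 0.4) × 0.070 = 0.6 × 0.070 = 0.0420
Half-life = ln 2 / λ = 0.6931 / 0.0420 ≈ 16.50 years

half-life ≈ 16.5 years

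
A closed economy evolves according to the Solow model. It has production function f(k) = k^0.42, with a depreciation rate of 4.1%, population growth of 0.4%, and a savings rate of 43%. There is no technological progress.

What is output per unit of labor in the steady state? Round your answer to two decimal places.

y* ≈ 5.13

In steady state, investment equals break-even investment: s·k^α = (n + δ)·k.
Dividing both sides by k: k^(1−α) = s / (n + δ).
k^0.58 = 0.43 / (0.004 + 0.041) = 0.43 / 0.045 = 9.5556
k* = 9.5556^(1/0.58) ≈ 48.9892
y* = (k*)^α = 48.9892^0.42 ≈ 5.1268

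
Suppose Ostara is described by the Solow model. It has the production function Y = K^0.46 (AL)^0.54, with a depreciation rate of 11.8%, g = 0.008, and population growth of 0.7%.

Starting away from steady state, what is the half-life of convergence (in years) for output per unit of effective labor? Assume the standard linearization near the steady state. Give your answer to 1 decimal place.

t_½ ≈ 9.7 years

Near the steady state the convergence rate is λ = (1 − α)(n + g + δ).
λ = (1 − 0.46) × 0.133 = 0.54 × 0.133 = 0.07182
Half-life = ln 2 / λ = 0.6931 / 0.07182 ≈ 9.65 years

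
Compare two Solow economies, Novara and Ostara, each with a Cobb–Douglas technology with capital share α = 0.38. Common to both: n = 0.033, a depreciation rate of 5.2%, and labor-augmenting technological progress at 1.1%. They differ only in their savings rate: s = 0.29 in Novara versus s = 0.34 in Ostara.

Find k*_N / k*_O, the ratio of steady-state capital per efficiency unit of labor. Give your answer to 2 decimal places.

Steady-state k* = [s/(n + g + δ)]^(1/(1−α)), so the ratio is [ (s_N/(n + g + δ)_N) / (s_O/(n + g + δ)_O) ]^1.6129.
s_N/(n + g + δ)_N = 0.29/0.096 = 3.0208; s_O/(n + g + δ)_O = 0.34/0.096 = 3.5417.
Ratio = (3.0208/3.5417)^1.6129 = 0.8529^1.6129 ≈ 0.7737

ratio ≈ 0.77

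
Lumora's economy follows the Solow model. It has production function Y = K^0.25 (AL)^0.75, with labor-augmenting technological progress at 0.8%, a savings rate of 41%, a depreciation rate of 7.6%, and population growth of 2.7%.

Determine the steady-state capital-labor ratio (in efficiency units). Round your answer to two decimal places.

In steady state, investment equals break-even investment: s·k^α = (n + g + δ)·k.
Dividing both sides by k: k^(1−α) = s / (n + g + δ).
k^0.75 = 0.41 / (0.027 + 0.008 + 0.076) = 0.41 / 0.111 = 3.6937
k* = 3.6937^(1/0.75) ≈ 5.7097

k* ≈ 5.71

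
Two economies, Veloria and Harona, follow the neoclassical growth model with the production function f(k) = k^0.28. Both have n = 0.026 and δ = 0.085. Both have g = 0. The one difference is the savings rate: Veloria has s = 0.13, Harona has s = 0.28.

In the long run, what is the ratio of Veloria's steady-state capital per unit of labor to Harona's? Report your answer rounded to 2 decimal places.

k*_V / k*_H ≈ 0.34

Steady-state k* = [s/(n + δ)]^(1/(1−α)), so the ratio is [ (s_V/(n + δ)_V) / (s_H/(n + δ)_H) ]^1.3889.
s_V/(n + δ)_V = 0.13/0.111 = 1.1712; s_H/(n + δ)_H = 0.28/0.111 = 2.5225.
Ratio = (1.1712/2.5225)^1.3889 = 0.4643^1.3889 ≈ 0.3445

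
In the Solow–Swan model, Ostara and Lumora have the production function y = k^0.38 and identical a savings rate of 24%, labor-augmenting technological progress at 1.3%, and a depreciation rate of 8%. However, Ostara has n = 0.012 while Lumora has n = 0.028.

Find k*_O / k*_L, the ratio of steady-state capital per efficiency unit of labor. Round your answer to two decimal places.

Steady-state k* = [s/(n + g + δ)]^(1/(1−α)), so the ratio is [ (s_O/(n + g + δ)_O) / (s_L/(n + g + δ)_L) ]^1.6129.
s_O/(n + g + δ)_O = 0.24/0.105 = 2.2857; s_L/(n + g + δ)_L = 0.24/0.121 = 1.9835.
Ratio = (2.2857/1.9835)^1.6129 = 1.1524^1.6129 ≈ 1.2571

k*_O / k*_L ≈ 1.26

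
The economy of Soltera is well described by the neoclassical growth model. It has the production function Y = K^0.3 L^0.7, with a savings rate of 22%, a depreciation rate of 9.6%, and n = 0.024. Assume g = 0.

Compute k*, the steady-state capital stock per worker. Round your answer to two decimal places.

k* = 2.38

In steady state, investment equals break-even investment: s·k^α = (n + δ)·k.
Dividing both sides by k: k^(1−α) = s / (n + δ).
k^0.7 = 0.22 / (0.024 + 0.096) = 0.22 / 0.120 = 1.8333
k* = 1.8333^(1/0.7) ≈ 2.3771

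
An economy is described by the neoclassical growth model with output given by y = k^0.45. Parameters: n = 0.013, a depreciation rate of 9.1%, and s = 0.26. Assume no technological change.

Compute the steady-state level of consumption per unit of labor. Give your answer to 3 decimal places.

c* ≈ 1.566

At the steady state, Δk = 0, so s·k^α = (n + δ)·k.
Dividing both sides by k: k^(1−α) = s / (n + δ).
k^0.55 = 0.26 / (0.013 + 0.091) = 0.26 / 0.104 = 2.5000
k* = 2.5000^(1/0.55) ≈ 5.2909
y* = (k*)^α = 5.2909^0.45 ≈ 2.1164
c* = (1 − s)·y* = (1 − 0.26) × 2.1164 ≈ 1.5661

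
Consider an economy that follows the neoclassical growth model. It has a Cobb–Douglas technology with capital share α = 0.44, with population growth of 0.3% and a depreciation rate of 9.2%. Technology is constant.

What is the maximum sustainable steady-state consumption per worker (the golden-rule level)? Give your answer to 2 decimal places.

At the golden rule, f'(k) = n + δ, so α·k^(α−1) = n + δ and k_gold = (α/(n + δ))^(1/(1−α)).
k_gold = (0.44/0.095)^(1/0.56) = 4.6316^1.7857 ≈ 15.4453
c_gold = f(k_gold) − (n + δ)·k_gold = 3.3348 − 0.095×15.4453 ≈ 1.8675

c_gold ≈ 1.87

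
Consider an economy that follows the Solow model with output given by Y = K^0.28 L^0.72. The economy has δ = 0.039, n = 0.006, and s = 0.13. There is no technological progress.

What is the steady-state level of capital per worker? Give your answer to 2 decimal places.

k* = 4.36

At the steady state, Δk = 0, so s·k^α = (n + δ)·k.
Rearranging, k^(1−α) = s / (n + δ).
k^0.72 = 0.13 / (0.006 + 0.039) = 0.13 / 0.045 = 2.8889
k* = 2.8889^(1/0.72) ≈ 4.3642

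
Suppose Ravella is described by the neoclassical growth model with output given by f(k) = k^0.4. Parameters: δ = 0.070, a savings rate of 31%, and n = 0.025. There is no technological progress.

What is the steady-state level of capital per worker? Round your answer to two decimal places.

k* = 7.18

Steady state requires s·f(k) = (n + δ)·k, i.e. s·k^α = (n + δ)·k.
Dividing both sides by k: k^(1−α) = s / (n + δ).
k^0.6 = 0.31 / (0.025 + 0.070) = 0.31 / 0.095 = 3.2632
k* = 3.2632^(1/0.6) ≈ 7.1791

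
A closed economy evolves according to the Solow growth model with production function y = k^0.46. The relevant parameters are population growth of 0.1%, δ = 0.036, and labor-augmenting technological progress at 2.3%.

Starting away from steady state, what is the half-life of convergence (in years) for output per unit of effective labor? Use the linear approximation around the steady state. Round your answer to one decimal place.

half-life ≈ 21.4 years

Near the steady state the convergence rate is λ = (1 − α)(n + g + δ).
λ = (1 − 0.46) × 0.060 = 0.54 × 0.060 = 0.0324
Half-life = ln 2 / λ = 0.6931 / 0.0324 ≈ 21.39 years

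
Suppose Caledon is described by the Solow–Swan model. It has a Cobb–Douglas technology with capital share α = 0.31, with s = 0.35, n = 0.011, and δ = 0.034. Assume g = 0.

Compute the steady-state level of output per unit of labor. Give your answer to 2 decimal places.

In steady state, investment equals break-even investment: s·k^α = (n + δ)·k.
Dividing both sides by k: k^(1−α) = s / (n + δ).
k^0.69 = 0.35 / (0.011 + 0.034) = 0.35 / 0.045 = 7.7778
k* = 7.7778^(1/0.69) ≈ 19.5477
y* = (k*)^α = 19.5477^0.31 ≈ 2.5133

y* = 2.51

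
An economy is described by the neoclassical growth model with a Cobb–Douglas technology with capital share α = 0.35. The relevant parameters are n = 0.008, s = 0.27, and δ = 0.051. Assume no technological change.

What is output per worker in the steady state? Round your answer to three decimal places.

At the steady state, Δk = 0, so s·k^α = (n + δ)·k.
Rearranging, k^(1−α) = s / (n + δ).
k^0.65 = 0.27 / (0.008 + 0.051) = 0.27 / 0.059 = 4.5763
k* = 4.5763^(1/0.65) ≈ 10.3795
y* = (k*)^α = 10.3795^0.35 ≈ 2.2681

y* = 2.268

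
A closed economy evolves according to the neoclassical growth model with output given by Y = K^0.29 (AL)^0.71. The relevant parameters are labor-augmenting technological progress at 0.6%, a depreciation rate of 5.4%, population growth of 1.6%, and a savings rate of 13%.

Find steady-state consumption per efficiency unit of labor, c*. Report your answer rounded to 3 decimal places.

c* ≈ 1.083

Steady state requires s·f(k) = (n + g + δ)·k, i.e. s·k^α = (n + g + δ)·k.
Rearranging, k^(1−α) = s / (n + g + δ).
k^0.71 = 0.13 / (0.016 + 0.006 + 0.054) = 0.13 / 0.076 = 1.7105
k* = 1.7105^(1/0.71) ≈ 2.1298
y* = (k*)^α = 2.1298^0.29 ≈ 1.2451
c* = (1 − s)·y* = (1 − 0.13) × 1.2451 ≈ 1.0832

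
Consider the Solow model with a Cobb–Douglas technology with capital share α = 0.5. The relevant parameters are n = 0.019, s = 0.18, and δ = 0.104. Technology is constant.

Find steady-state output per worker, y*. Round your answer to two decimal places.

y* = 1.46

Steady state requires s·f(k) = (n + δ)·k, i.e. s·k^α = (n + δ)·k.
Dividing both sides by k: k^(1−α) = s / (n + δ).
k^0.5 = 0.18 / (0.019 + 0.104) = 0.18 / 0.123 = 1.4634
k* = 1.4634^(1/0.5) ≈ 2.1415
y* = (k*)^α = 2.1415^0.5 ≈ 1.4634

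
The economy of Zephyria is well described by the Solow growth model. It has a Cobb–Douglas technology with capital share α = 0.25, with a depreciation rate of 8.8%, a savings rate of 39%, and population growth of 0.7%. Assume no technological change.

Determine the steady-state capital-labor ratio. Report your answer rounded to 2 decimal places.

Steady state requires s·f(k) = (n + δ)·k, i.e. s·k^α = (n + δ)·k.
Dividing both sides by k: k^(1−α) = s / (n + δ).
k^0.75 = 0.39 / (0.007 + 0.088) = 0.39 / 0.095 = 4.1053
k* = 4.1053^(1/0.75) ≈ 6.5734

k* = 6.57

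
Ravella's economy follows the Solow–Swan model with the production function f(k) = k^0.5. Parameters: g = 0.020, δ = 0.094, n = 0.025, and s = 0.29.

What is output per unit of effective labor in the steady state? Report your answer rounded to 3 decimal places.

At the steady state, Δk = 0, so s·k^α = (n + g + δ)·k.
Rearranging, k^(1−α) = s / (n + g + δ).
k^0.5 = 0.29 / (0.025 + 0.020 + 0.094) = 0.29 / 0.139 = 2.0863
k* = 2.0863^(1/0.5) ≈ 4.3526
y* = (k*)^α = 4.3526^0.5 ≈ 2.0863

y* ≈ 2.086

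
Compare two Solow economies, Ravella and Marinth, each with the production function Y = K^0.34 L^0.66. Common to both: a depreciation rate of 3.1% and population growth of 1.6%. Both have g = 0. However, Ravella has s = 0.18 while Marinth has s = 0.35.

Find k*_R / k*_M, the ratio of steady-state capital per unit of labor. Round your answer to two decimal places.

ratio ≈ 0.37

Steady-state k* = [s/(n + δ)]^(1/(1−α)), so the ratio is [ (s_R/(n + δ)_R) / (s_M/(n + δ)_M) ]^1.5152.
s_R/(n + δ)_R = 0.18/0.047 = 3.8298; s_M/(n + δ)_M = 0.35/0.047 = 7.4468.
Ratio = (3.8298/7.4468)^1.5152 = 0.5143^1.5152 ≈ 0.3651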